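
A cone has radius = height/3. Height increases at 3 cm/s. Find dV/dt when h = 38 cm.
1444π/3 cm³/s

V = (1/3)π(h/3)²h = πh³/27
dV/dt = πh²/9 · 3
At h = 38: dV/dt = 1444π/3 cm³/s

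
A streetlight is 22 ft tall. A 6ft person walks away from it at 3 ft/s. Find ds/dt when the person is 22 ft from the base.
9/8 ft/s

By similar triangles: 22/(x+s) = 6/s
Solving: s = 6x/16
ds/dt = 6/16 · dx/dt = 3/8 · 3 = 9/8 ft/s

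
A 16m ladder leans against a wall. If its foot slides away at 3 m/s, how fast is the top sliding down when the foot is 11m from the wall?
11√15/15 ≈ 2.84 m/s

x² + y² = 16²
2x·dx/dt + 2y·dy/dt = 0
dy/dt = -x/y · dx/dt = -11/(3√15) · 3 = -11√15/15 m/s
The top is descending at 11√15/15 ≈ 2.84 m/s.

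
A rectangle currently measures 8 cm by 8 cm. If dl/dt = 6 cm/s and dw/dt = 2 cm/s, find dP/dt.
16 cm/s

P = 2(l + w)
dP/dt = 2(dl/dt + dw/dt) = 2(6 + 2) = 16 cm/s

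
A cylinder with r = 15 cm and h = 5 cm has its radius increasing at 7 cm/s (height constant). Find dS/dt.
490π cm²/s

S = 2πrh + 2πr² (lateral + bases)
dS/dt = (2πh + 4πr)·dr/dt = (2π·5 + 4π·15)·7
= 490π cm²/s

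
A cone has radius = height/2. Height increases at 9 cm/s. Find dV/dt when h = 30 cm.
2025π cm³/s

V = (1/3)π(h/2)²h = πh³/12
dV/dt = πh²/4 · 9
At h = 30: dV/dt = 2025π cm³/s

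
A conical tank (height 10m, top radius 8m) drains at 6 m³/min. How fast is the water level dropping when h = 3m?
25/(24π) ≈ 0.3316 m/min

r/h = 8/10, so r = (4/5)h
V = (1/3)πr²h = (1/3)π((4/5)h)²h = (16/75)πh³
dV/dh = (16/25)πh²
dh/dt = (dV/dt)/(dV/dh) = -6/((16/25)π·3²) = -25/(24π) m/min
The level is dropping at 25/(24π) ≈ 0.3316 m/min.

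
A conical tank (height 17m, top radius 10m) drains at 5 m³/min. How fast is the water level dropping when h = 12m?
289/(2880π) ≈ 0.03194 m/min

r/h = 10/17, so r = (10/17)h
V = (1/3)πr²h = (1/3)π((10/17)h)²h = (100/867)πh³
dV/dh = (100/289)πh²
dh/dt = (dV/dt)/(dV/dh) = -5/((100/289)π·12²) = -289/(2880π) m/min
The level is dropping at 289/(2880π) ≈ 0.03194 m/min.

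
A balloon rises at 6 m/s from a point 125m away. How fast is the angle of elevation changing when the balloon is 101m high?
0.029041 rad/s

tan(θ) = y/125
sec²(θ) · dθ/dt = (1/125) · dy/dt
dθ/dt = cos²(θ)/125 · 6 = 125/(125² + 101²) · 6
dθ/dt = 0.029041 rad/s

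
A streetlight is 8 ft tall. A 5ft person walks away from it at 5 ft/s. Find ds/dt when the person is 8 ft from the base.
25/3 ft/s

By similar triangles: 8/(x+s) = 5/s
Solving: s = 5x/3
ds/dt = 5/3 · dx/dt = 5/3 · 5 = 25/3 ft/s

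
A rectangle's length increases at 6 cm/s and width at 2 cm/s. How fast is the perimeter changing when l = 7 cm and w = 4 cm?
16 cm/s

P = 2(l + w)
dP/dt = 2(dl/dt + dw/dt) = 2(6 + 2) = 16 cm/s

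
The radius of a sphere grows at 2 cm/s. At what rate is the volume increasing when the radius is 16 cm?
2048π cm³/s

V = (4/3)πr³
dV/dt = dV/dr · dr/dt = 4πr² · 2
At r = 16: dV/dt = 2048π cm³/s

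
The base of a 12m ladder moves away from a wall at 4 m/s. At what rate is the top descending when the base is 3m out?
4√15/15 ≈ 1.033 m/s

x² + y² = 12²
2x·dx/dt + 2y·dy/dt = 0
dy/dt = -x/y · dx/dt = -3/(3√15) · 4 = -4√15/15 m/s
The top is descending at 4√15/15 ≈ 1.033 m/s.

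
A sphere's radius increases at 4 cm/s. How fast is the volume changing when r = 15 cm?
3600π cm³/s

V = (4/3)πr³
dV/dt = dV/dr · dr/dt = 4πr² · 4
At r = 15: dV/dt = 3600π cm³/s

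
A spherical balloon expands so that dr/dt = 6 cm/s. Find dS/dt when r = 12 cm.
576π cm²/s

S = 4πr²
dS/dt = dS/dr · dr/dt = 8πr · 6
At r = 12: dS/dt = 576π cm²/s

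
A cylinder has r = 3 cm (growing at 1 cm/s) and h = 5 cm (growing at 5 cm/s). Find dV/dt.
75π cm³/s

V = πr²h
dV/dt = 2πrh·dr/dt + πr²·dh/dt
= 2π(3)(5)(1) + π(3)²(5)
= 75π cm³/s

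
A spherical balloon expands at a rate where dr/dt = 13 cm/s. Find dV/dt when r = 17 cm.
15028π cm³/s

V = (4/3)πr³
dV/dt = dV/dr · dr/dt = 4πr² · 13
At r = 17: dV/dt = 15028π cm³/s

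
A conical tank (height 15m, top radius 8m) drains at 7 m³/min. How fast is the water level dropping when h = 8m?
1575/(4096π) ≈ 0.1224 m/min

r/h = 8/15, so r = (8/15)h
V = (1/3)πr²h = (1/3)π((8/15)h)²h = (64/675)πh³
dV/dh = (64/225)πh²
dh/dt = (dV/dt)/(dV/dh) = -7/((64/225)π·8²) = -1575/(4096π) m/min
The level is dropping at 1575/(4096π) ≈ 0.1224 m/min.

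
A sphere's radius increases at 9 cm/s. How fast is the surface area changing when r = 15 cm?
1080π cm²/s

S = 4πr²
dS/dt = dS/dr · dr/dt = 8πr · 9
At r = 15: dS/dt = 1080π cm²/s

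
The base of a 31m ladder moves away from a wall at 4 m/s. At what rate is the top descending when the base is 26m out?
104√285/285 ≈ 6.16 m/s

x² + y² = 31²
2x·dx/dt + 2y·dy/dt = 0
dy/dt = -x/y · dx/dt = -26/√285 · 4 = -104√285/285 m/s
The top is descending at 104√285/285 ≈ 6.16 m/s.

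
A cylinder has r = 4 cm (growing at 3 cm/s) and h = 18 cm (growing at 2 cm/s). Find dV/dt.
464π cm³/s

V = πr²h
dV/dt = 2πrh·dr/dt + πr²·dh/dt
= 2π(4)(18)(3) + π(4)²(2)
= 464π cm³/s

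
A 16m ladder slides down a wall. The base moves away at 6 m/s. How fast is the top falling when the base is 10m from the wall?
10√39/13 ≈ 4.804 m/s

x² + y² = 16²
2x·dx/dt + 2y·dy/dt = 0
dy/dt = -x/y · dx/dt = -10/(2√39) · 6 = -10√39/13 m/s
The top is descending at 10√39/13 ≈ 4.804 m/s.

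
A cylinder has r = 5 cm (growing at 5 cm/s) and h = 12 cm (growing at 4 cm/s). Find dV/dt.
700π cm³/s

V = πr²h
dV/dt = 2πrh·dr/dt + πr²·dh/dt
= 2π(5)(12)(5) + π(5)²(4)
= 700π cm³/s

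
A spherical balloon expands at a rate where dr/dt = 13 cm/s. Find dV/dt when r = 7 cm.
2548π cm³/s

V = (4/3)πr³
dV/dt = dV/dr · dr/dt = 4πr² · 13
At r = 7: dV/dt = 2548π cm³/s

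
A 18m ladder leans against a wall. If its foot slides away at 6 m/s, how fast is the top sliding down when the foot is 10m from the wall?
15√14/14 ≈ 4.009 m/s

x² + y² = 18²
2x·dx/dt + 2y·dy/dt = 0
dy/dt = -x/y · dx/dt = -10/(4√14) · 6 = -15√14/14 m/s
The top is descending at 15√14/14 ≈ 4.009 m/s.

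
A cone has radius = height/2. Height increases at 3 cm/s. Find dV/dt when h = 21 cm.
1323π/4 cm³/s

V = (1/3)π(h/2)²h = πh³/12
dV/dt = πh²/4 · 3
At h = 21: dV/dt = 1323π/4 cm³/s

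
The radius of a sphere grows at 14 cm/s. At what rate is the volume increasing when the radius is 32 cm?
57344π cm³/s

V = (4/3)πr³
dV/dt = dV/dr · dr/dt = 4πr² · 14
At r = 32: dV/dt = 57344π cm³/s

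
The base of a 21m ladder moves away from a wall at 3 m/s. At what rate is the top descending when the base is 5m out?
15√26/104 ≈ 0.7354 m/s

x² + y² = 21²
2x·dx/dt + 2y·dy/dt = 0
dy/dt = -x/y · dx/dt = -5/(4√26) · 3 = -15√26/104 m/s
The top is descending at 15√26/104 ≈ 0.7354 m/s.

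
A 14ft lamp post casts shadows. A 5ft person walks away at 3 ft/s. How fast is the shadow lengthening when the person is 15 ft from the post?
5/3 ft/s

By similar triangles: 14/(x+s) = 5/s
Solving: s = 5x/9
ds/dt = 5/9 · dx/dt = 5/9 · 3 = 5/3 ft/s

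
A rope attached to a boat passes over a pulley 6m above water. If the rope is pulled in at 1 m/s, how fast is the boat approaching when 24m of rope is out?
4√15/15 ≈ 1.033 m/s

rope² = x² + 6²
x = √(24² - 6²) = 6√15
dx/dt = (rope/x) · d(rope)/dt = (24/(6√15)) · (-1) = -4√15/15 m/s
The boat approaches at 4√15/15 ≈ 1.033 m/s.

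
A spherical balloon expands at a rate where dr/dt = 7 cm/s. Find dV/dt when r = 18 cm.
9072π cm³/s

V = (4/3)πr³
dV/dt = dV/dr · dr/dt = 4πr² · 7
At r = 18: dV/dt = 9072π cm³/s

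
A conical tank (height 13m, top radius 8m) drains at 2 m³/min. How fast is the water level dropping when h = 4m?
169/(512π) ≈ 0.1051 m/min

r/h = 8/13, so r = (8/13)h
V = (1/3)πr²h = (1/3)π((8/13)h)²h = (64/507)πh³
dV/dh = (64/169)πh²
dh/dt = (dV/dt)/(dV/dh) = -2/((64/169)π·4²) = -169/(512π) m/min
The level is dropping at 169/(512π) ≈ 0.1051 m/min.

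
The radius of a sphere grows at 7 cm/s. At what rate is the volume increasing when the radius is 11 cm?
3388π cm³/s

V = (4/3)πr³
dV/dt = dV/dr · dr/dt = 4πr² · 7
At r = 11: dV/dt = 3388π cm³/s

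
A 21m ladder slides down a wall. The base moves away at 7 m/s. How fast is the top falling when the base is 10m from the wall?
70√341/341 ≈ 3.791 m/s

x² + y² = 21²
2x·dx/dt + 2y·dy/dt = 0
dy/dt = -x/y · dx/dt = -10/√341 · 7 = -70√341/341 m/s
The top is descending at 70√341/341 ≈ 3.791 m/s.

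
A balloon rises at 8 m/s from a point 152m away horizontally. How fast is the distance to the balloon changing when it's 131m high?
1048√40265/40265 ≈ 5.223 m/s

z² = 152² + y²
z = √(152² + 131²) = √40265
dz/dt = y/z · dy/dt = 131/√40265 · 8 = 1048√40265/40265 ≈ 5.223 m/s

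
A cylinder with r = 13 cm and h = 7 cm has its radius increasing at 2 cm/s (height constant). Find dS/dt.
132π cm²/s

S = 2πrh + 2πr² (lateral + bases)
dS/dt = (2πh + 4πr)·dr/dt = (2π·7 + 4π·13)·2
= 132π cm²/s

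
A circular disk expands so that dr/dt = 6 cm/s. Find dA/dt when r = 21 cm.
252π cm²/s

A = πr²
dA/dt = 2πr · dr/dt = 2π(21)(6) = 252π cm²/s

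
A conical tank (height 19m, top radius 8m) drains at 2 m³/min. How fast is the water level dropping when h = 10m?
361/(3200π) ≈ 0.03591 m/min

r/h = 8/19, so r = (8/19)h
V = (1/3)πr²h = (1/3)π((8/19)h)²h = (64/1083)πh³
dV/dh = (64/361)πh²
dh/dt = (dV/dt)/(dV/dh) = -2/((64/361)π·10²) = -361/(3200π) m/min
The level is dropping at 361/(3200π) ≈ 0.03591 m/min.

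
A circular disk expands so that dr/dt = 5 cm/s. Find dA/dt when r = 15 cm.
150π cm²/s

A = πr²
dA/dt = 2πr · dr/dt = 2π(15)(5) = 150π cm²/s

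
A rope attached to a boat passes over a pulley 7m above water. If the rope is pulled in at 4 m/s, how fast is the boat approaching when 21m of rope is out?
3√2 ≈ 4.243 m/s

rope² = x² + 7²
x = √(21² - 7²) = 14√2
dx/dt = (rope/x) · d(rope)/dt = (21/(14√2)) · (-4) = -3√2 m/s
The boat approaches at 3√2 ≈ 4.243 m/s.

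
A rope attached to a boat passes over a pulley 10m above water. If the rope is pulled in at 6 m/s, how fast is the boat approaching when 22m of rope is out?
11√6/4 ≈ 6.736 m/s

rope² = x² + 10²
x = √(22² - 10²) = 8√6
dx/dt = (rope/x) · d(rope)/dt = (22/(8√6)) · (-6) = -11√6/4 m/s
The boat approaches at 11√6/4 ≈ 6.736 m/s.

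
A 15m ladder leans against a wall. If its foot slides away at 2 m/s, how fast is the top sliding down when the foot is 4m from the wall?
8√209/209 ≈ 0.5534 m/s

x² + y² = 15²
2x·dx/dt + 2y·dy/dt = 0
dy/dt = -x/y · dx/dt = -4/√209 · 2 = -8√209/209 m/s
The top is descending at 8√209/209 ≈ 0.5534 m/s.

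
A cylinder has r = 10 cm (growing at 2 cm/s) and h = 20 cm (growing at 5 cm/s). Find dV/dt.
1300π cm³/s

V = πr²h
dV/dt = 2πrh·dr/dt + πr²·dh/dt
= 2π(10)(20)(2) + π(10)²(5)
= 1300π cm³/s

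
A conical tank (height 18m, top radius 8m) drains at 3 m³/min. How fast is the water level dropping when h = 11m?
243/(1936π) ≈ 0.03995 m/min

r/h = 8/18, so r = (4/9)h
V = (1/3)πr²h = (1/3)π((4/9)h)²h = (16/243)πh³
dV/dh = (16/81)πh²
dh/dt = (dV/dt)/(dV/dh) = -3/((16/81)π·11²) = -243/(1936π) m/min
The level is dropping at 243/(1936π) ≈ 0.03995 m/min.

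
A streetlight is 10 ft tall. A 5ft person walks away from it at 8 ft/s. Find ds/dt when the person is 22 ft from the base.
8 ft/s

By similar triangles: 10/(x+s) = 5/s
Solving: s = 5x/5
ds/dt = 5/5 · dx/dt = 1 · 8 = 8 ft/s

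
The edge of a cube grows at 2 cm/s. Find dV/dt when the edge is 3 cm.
54 cm³/s

V = s³
dV/dt = 3s² · ds/dt = 3·3²·2 = 54 cm³/s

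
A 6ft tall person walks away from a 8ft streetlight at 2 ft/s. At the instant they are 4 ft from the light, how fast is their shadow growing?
6 ft/s

By similar triangles: 8/(x+s) = 6/s
Solving: s = 6x/2
ds/dt = 6/2 · dx/dt = 3 · 2 = 6 ft/s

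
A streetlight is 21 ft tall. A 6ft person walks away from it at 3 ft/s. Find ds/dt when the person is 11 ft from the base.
6/5 ft/s

By similar triangles: 21/(x+s) = 6/s
Solving: s = 6x/15
ds/dt = 6/15 · dx/dt = 2/5 · 3 = 6/5 ft/s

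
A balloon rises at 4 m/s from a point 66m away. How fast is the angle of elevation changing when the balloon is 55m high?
0.035768 rad/s

tan(θ) = y/66
sec²(θ) · dθ/dt = (1/66) · dy/dt
dθ/dt = cos²(θ)/66 · 4 = 66/(66² + 55²) · 4
dθ/dt = 0.035768 rad/s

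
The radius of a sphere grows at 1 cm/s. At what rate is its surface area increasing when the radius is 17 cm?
136π cm²/s

S = 4πr²
dS/dt = dS/dr · dr/dt = 8πr · 1
At r = 17: dS/dt = 136π cm²/s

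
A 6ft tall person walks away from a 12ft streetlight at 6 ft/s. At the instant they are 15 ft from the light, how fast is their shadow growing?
6 ft/s

By similar triangles: 12/(x+s) = 6/s
Solving: s = 6x/6
ds/dt = 6/6 · dx/dt = 1 · 6 = 6 ft/s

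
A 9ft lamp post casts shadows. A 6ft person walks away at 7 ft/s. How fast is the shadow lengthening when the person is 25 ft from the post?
14 ft/s

By similar triangles: 9/(x+s) = 6/s
Solving: s = 6x/3
ds/dt = 6/3 · dx/dt = 2 · 7 = 14 ft/s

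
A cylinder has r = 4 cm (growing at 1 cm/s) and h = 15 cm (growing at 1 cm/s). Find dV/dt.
136π cm³/s

V = πr²h
dV/dt = 2πrh·dr/dt + πr²·dh/dt
= 2π(4)(15)(1) + π(4)²(1)
= 136π cm³/s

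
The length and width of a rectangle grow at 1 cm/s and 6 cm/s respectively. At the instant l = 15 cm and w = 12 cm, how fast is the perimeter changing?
14 cm/s

P = 2(l + w)
dP/dt = 2(dl/dt + dw/dt) = 2(1 + 6) = 14 cm/s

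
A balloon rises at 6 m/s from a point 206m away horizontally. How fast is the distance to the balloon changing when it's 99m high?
594√52237/52237 ≈ 2.599 m/s

z² = 206² + y²
z = √(206² + 99²) = √52237
dz/dt = y/z · dy/dt = 99/√52237 · 6 = 594√52237/52237 ≈ 2.599 m/s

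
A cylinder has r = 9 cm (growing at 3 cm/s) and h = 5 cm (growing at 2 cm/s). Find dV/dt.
432π cm³/s

V = πr²h
dV/dt = 2πrh·dr/dt + πr²·dh/dt
= 2π(9)(5)(3) + π(9)²(2)
= 432π cm³/s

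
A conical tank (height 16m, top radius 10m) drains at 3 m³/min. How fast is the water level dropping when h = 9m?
64/(675π) ≈ 0.03018 m/min

r/h = 10/16, so r = (5/8)h
V = (1/3)πr²h = (1/3)π((5/8)h)²h = (25/192)πh³
dV/dh = (25/64)πh²
dh/dt = (dV/dt)/(dV/dh) = -3/((25/64)π·9²) = -64/(675π) m/min
The level is dropping at 64/(675π) ≈ 0.03018 m/min.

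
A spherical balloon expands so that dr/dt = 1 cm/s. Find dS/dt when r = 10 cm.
80π cm²/s

S = 4πr²
dS/dt = dS/dr · dr/dt = 8πr · 1
At r = 10: dS/dt = 80π cm²/s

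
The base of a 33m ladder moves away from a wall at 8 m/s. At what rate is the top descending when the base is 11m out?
2√2 ≈ 2.828 m/s

x² + y² = 33²
2x·dx/dt + 2y·dy/dt = 0
dy/dt = -x/y · dx/dt = -11/(22√2) · 8 = -2√2 m/s
The top is descending at 2√2 ≈ 2.828 m/s.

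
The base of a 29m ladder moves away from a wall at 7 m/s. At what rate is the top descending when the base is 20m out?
20/3 ≈ 6.667 m/s

x² + y² = 29²
2x·dx/dt + 2y·dy/dt = 0
dy/dt = -x/y · dx/dt = -20/21 · 7 = -20/3 m/s
The top is descending at 20/3 ≈ 6.667 m/s.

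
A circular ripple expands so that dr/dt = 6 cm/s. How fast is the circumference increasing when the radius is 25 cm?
12π cm/s

C = 2πr
dC/dt = 2π · dr/dt = 2π · 6 = 12π cm/s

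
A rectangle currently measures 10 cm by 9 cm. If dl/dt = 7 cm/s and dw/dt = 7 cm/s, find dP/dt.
28 cm/s

P = 2(l + w)
dP/dt = 2(dl/dt + dw/dt) = 2(7 + 7) = 28 cm/s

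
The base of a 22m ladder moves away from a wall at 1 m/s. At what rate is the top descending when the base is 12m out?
6√85/85 ≈ 0.6508 m/s

x² + y² = 22²
2x·dx/dt + 2y·dy/dt = 0
dy/dt = -x/y · dx/dt = -12/(2√85) · 1 = -6√85/85 m/s
The top is descending at 6√85/85 ≈ 0.6508 m/s.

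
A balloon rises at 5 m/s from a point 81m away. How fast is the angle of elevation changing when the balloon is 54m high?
0.042735 rad/s

tan(θ) = y/81
sec²(θ) · dθ/dt = (1/81) · dy/dt
dθ/dt = cos²(θ)/81 · 5 = 81/(81² + 54²) · 5
dθ/dt = 0.042735 rad/s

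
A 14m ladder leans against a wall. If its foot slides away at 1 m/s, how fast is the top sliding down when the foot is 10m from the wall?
5√6/12 ≈ 1.021 m/s

x² + y² = 14²
2x·dx/dt + 2y·dy/dt = 0
dy/dt = -x/y · dx/dt = -10/(4√6) · 1 = -5√6/12 m/s
The top is descending at 5√6/12 ≈ 1.021 m/s.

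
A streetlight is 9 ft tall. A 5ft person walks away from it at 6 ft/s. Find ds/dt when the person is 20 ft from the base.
15/2 ft/s

By similar triangles: 9/(x+s) = 5/s
Solving: s = 5x/4
ds/dt = 5/4 · dx/dt = 5/4 · 6 = 15/2 ft/s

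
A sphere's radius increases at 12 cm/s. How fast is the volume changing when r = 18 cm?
15552π cm³/s

V = (4/3)πr³
dV/dt = dV/dr · dr/dt = 4πr² · 12
At r = 18: dV/dt = 15552π cm³/s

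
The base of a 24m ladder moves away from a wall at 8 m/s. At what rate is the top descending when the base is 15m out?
40√39/39 ≈ 6.405 m/s

x² + y² = 24²
2x·dx/dt + 2y·dy/dt = 0
dy/dt = -x/y · dx/dt = -15/(3√39) · 8 = -40√39/39 m/s
The top is descending at 40√39/39 ≈ 6.405 m/s.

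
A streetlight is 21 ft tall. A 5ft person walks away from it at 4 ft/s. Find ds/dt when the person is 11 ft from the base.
5/4 ft/s

By similar triangles: 21/(x+s) = 5/s
Solving: s = 5x/16
ds/dt = 5/16 · dx/dt = 5/16 · 4 = 5/4 ft/s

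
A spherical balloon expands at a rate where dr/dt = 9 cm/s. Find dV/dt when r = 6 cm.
1296π cm³/s

V = (4/3)πr³
dV/dt = dV/dr · dr/dt = 4πr² · 9
At r = 6: dV/dt = 1296π cm³/s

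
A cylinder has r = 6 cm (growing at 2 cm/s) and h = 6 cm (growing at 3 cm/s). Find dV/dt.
252π cm³/s

V = πr²h
dV/dt = 2πrh·dr/dt + πr²·dh/dt
= 2π(6)(6)(2) + π(6)²(3)
= 252π cm³/s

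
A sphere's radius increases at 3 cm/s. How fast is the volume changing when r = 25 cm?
7500π cm³/s

V = (4/3)πr³
dV/dt = dV/dr · dr/dt = 4πr² · 3
At r = 25: dV/dt = 7500π cm³/s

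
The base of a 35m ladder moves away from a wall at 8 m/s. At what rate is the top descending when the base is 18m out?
144√901/901 ≈ 4.797 m/s

x² + y² = 35²
2x·dx/dt + 2y·dy/dt = 0
dy/dt = -x/y · dx/dt = -18/√901 · 8 = -144√901/901 m/s
The top is descending at 144√901/901 ≈ 4.797 m/s.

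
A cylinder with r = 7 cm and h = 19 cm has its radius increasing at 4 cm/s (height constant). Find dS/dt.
264π cm²/s

S = 2πrh + 2πr² (lateral + bases)
dS/dt = (2πh + 4πr)·dr/dt = (2π·19 + 4π·7)·4
= 264π cm²/s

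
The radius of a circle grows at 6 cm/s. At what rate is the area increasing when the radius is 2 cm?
24π cm²/s

A = πr²
dA/dt = 2πr · dr/dt = 2π(2)(6) = 24π cm²/s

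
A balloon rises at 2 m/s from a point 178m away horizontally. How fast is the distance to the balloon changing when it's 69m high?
138√36445/36445 ≈ 0.7229 m/s

z² = 178² + y²
z = √(178² + 69²) = √36445
dz/dt = y/z · dy/dt = 69/√36445 · 2 = 138√36445/36445 ≈ 0.7229 m/s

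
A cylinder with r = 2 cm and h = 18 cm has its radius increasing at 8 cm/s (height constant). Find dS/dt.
352π cm²/s

S = 2πrh + 2πr² (lateral + bases)
dS/dt = (2πh + 4πr)·dr/dt = (2π·18 + 4π·2)·8
= 352π cm²/s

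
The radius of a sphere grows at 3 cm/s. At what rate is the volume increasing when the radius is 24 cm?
6912π cm³/s

V = (4/3)πr³
dV/dt = dV/dr · dr/dt = 4πr² · 3
At r = 24: dV/dt = 6912π cm³/s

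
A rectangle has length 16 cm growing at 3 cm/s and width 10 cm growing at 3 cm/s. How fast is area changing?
78 cm²/s

A = lw
dA/dt = w·dl/dt + l·dw/dt = 10·3 + 16·3 = 78 cm²/s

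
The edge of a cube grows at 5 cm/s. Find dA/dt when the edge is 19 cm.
1140 cm²/s

A = 6s²
dA/dt = 12s · ds/dt = 12·19·5 = 1140 cm²/s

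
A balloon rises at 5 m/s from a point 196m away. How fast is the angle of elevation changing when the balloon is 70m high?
0.022624 rad/s

tan(θ) = y/196
sec²(θ) · dθ/dt = (1/196) · dy/dt
dθ/dt = cos²(θ)/196 · 5 = 196/(196² + 70²) · 5
dθ/dt = 0.022624 rad/s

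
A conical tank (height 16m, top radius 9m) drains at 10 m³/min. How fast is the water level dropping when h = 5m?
512/(405π) ≈ 0.4024 m/min

r/h = 9/16, so r = (9/16)h
V = (1/3)πr²h = (1/3)π((9/16)h)²h = (27/256)πh³
dV/dh = (81/256)πh²
dh/dt = (dV/dt)/(dV/dh) = -10/((81/256)π·5²) = -512/(405π) m/min
The level is dropping at 512/(405π) ≈ 0.4024 m/min.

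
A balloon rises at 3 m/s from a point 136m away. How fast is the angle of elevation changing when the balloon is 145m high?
0.010324 rad/s

tan(θ) = y/136
sec²(θ) · dθ/dt = (1/136) · dy/dt
dθ/dt = cos²(θ)/136 · 3 = 136/(136² + 145²) · 3
dθ/dt = 0.010324 rad/s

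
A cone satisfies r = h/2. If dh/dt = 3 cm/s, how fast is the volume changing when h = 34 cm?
867π cm³/s

V = (1/3)π(h/2)²h = πh³/12
dV/dt = πh²/4 · 3
At h = 34: dV/dt = 867π cm³/s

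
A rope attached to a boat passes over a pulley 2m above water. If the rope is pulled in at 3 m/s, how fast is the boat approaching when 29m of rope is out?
29√93/93 ≈ 3.007 m/s

rope² = x² + 2²
x = √(29² - 2²) = 3√93
dx/dt = (rope/x) · d(rope)/dt = (29/(3√93)) · (-3) = -29√93/93 m/s
The boat approaches at 29√93/93 ≈ 3.007 m/s.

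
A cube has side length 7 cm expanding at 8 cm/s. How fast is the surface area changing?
672 cm²/s

A = 6s²
dA/dt = 12s · ds/dt = 12·7·8 = 672 cm²/s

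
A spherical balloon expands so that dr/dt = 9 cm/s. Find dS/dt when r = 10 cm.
720π cm²/s

S = 4πr²
dS/dt = dS/dr · dr/dt = 8πr · 9
At r = 10: dS/dt = 720π cm²/s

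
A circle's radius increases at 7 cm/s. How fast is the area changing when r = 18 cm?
252π cm²/s

A = πr²
dA/dt = 2πr · dr/dt = 2π(18)(7) = 252π cm²/s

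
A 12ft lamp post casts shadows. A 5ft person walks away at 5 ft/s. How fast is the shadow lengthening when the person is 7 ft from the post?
25/7 ft/s

By similar triangles: 12/(x+s) = 5/s
Solving: s = 5x/7
ds/dt = 5/7 · dx/dt = 5/7 · 5 = 25/7 ft/s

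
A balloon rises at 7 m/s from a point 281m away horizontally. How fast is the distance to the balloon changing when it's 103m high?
721√530/6890 ≈ 2.409 m/s

z² = 281² + y²
z = √(281² + 103²) = 13√530
dz/dt = y/z · dy/dt = 103/(13√530) · 7 = 721√530/6890 ≈ 2.409 m/s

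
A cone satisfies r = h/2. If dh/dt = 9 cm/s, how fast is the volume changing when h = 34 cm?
2601π cm³/s

V = (1/3)π(h/2)²h = πh³/12
dV/dt = πh²/4 · 9
At h = 34: dV/dt = 2601π cm³/s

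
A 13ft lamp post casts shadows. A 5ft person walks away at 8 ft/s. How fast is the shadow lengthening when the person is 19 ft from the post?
5 ft/s

By similar triangles: 13/(x+s) = 5/s
Solving: s = 5x/8
ds/dt = 5/8 · dx/dt = 5/8 · 8 = 5 ft/s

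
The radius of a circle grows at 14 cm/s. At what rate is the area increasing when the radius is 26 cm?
728π cm²/s

A = πr²
dA/dt = 2πr · dr/dt = 2π(26)(14) = 728π cm²/s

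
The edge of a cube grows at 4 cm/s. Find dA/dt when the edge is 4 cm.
192 cm²/s

A = 6s²
dA/dt = 12s · ds/dt = 12·4·4 = 192 cm²/s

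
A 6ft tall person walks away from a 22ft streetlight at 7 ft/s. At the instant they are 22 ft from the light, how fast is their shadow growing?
21/8 ft/s

By similar triangles: 22/(x+s) = 6/s
Solving: s = 6x/16
ds/dt = 6/16 · dx/dt = 3/8 · 7 = 21/8 ft/s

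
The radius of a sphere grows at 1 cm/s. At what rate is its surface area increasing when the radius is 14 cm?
112π cm²/s

S = 4πr²
dS/dt = dS/dr · dr/dt = 8πr · 1
At r = 14: dS/dt = 112π cm²/s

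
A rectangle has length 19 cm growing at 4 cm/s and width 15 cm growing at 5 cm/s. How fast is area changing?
155 cm²/s

A = lw
dA/dt = w·dl/dt + l·dw/dt = 15·4 + 19·5 = 155 cm²/s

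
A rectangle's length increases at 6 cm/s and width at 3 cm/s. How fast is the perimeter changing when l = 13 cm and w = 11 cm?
18 cm/s

P = 2(l + w)
dP/dt = 2(dl/dt + dw/dt) = 2(6 + 3) = 18 cm/s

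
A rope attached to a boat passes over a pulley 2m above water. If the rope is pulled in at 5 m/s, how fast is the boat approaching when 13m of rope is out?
13√165/33 ≈ 5.06 m/s

rope² = x² + 2²
x = √(13² - 2²) = √165
dx/dt = (rope/x) · d(rope)/dt = (13/√165) · (-5) = -13√165/33 m/s
The boat approaches at 13√165/33 ≈ 5.06 m/s.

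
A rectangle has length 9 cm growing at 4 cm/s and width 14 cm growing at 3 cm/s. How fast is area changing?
83 cm²/s

A = lw
dA/dt = w·dl/dt + l·dw/dt = 14·4 + 9·3 = 83 cm²/s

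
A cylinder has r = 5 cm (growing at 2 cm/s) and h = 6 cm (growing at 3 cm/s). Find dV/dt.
195π cm³/s

V = πr²h
dV/dt = 2πrh·dr/dt + πr²·dh/dt
= 2π(5)(6)(2) + π(5)²(3)
= 195π cm³/s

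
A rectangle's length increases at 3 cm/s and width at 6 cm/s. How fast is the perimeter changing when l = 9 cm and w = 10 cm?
18 cm/s

P = 2(l + w)
dP/dt = 2(dl/dt + dw/dt) = 2(3 + 6) = 18 cm/s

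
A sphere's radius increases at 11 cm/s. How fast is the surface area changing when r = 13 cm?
1144π cm²/s

S = 4πr²
dS/dt = dS/dr · dr/dt = 8πr · 11
At r = 13: dS/dt = 1144π cm²/s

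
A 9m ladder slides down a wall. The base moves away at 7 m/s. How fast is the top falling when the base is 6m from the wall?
14√5/5 ≈ 6.261 m/s

x² + y² = 9²
2x·dx/dt + 2y·dy/dt = 0
dy/dt = -x/y · dx/dt = -6/(3√5) · 7 = -14√5/5 m/s
The top is descending at 14√5/5 ≈ 6.261 m/s.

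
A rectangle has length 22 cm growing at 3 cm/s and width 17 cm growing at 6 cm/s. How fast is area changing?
183 cm²/s

A = lw
dA/dt = w·dl/dt + l·dw/dt = 17·3 + 22·6 = 183 cm²/s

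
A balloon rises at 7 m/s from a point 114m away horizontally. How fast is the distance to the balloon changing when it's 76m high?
14√13/13 ≈ 3.883 m/s

z² = 114² + y²
z = √(114² + 76²) = 38√13
dz/dt = y/z · dy/dt = 76/(38√13) · 7 = 14√13/13 ≈ 3.883 m/s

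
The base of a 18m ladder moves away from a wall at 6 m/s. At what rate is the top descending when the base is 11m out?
66√203/203 ≈ 4.632 m/s

x² + y² = 18²
2x·dx/dt + 2y·dy/dt = 0
dy/dt = -x/y · dx/dt = -11/√203 · 6 = -66√203/203 m/s
The top is descending at 66√203/203 ≈ 4.632 m/s.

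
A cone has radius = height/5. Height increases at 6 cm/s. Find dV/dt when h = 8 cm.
384π/25 cm³/s

V = (1/3)π(h/5)²h = πh³/75
dV/dt = πh²/25 · 6
At h = 8: dV/dt = 384π/25 cm³/s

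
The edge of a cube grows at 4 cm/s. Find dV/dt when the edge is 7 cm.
588 cm³/s

V = s³
dV/dt = 3s² · ds/dt = 3·7²·4 = 588 cm³/s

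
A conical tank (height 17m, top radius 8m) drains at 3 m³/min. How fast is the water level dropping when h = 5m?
867/(1600π) ≈ 0.1725 m/min

r/h = 8/17, so r = (8/17)h
V = (1/3)πr²h = (1/3)π((8/17)h)²h = (64/867)πh³
dV/dh = (64/289)πh²
dh/dt = (dV/dt)/(dV/dh) = -3/((64/289)π·5²) = -867/(1600π) m/min
The level is dropping at 867/(1600π) ≈ 0.1725 m/min.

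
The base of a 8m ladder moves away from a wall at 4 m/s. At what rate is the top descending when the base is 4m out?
4√3/3 ≈ 2.309 m/s

x² + y² = 8²
2x·dx/dt + 2y·dy/dt = 0
dy/dt = -x/y · dx/dt = -4/(4√3) · 4 = -4√3/3 m/s
The top is descending at 4√3/3 ≈ 2.309 m/s.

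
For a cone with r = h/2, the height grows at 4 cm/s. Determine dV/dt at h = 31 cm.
961π cm³/s

V = (1/3)π(h/2)²h = πh³/12
dV/dt = πh²/4 · 4
At h = 31: dV/dt = 961π cm³/s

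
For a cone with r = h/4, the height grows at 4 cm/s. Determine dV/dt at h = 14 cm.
49π cm³/s

V = (1/3)π(h/4)²h = πh³/48
dV/dt = πh²/16 · 4
At h = 14: dV/dt = 49π cm³/s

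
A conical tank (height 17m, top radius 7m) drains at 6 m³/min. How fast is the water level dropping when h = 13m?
1734/(8281π) ≈ 0.06665 m/min

r/h = 7/17, so r = (7/17)h
V = (1/3)πr²h = (1/3)π((7/17)h)²h = (49/867)πh³
dV/dh = (49/289)πh²
dh/dt = (dV/dt)/(dV/dh) = -6/((49/289)π·13²) = -1734/(8281π) m/min
The level is dropping at 1734/(8281π) ≈ 0.06665 m/min.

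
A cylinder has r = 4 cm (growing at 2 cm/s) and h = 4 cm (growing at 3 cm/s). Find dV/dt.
112π cm³/s

V = πr²h
dV/dt = 2πrh·dr/dt + πr²·dh/dt
= 2π(4)(4)(2) + π(4)²(3)
= 112π cm³/s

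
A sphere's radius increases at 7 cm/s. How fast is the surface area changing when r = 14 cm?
784π cm²/s

S = 4πr²
dS/dt = dS/dr · dr/dt = 8πr · 7
At r = 14: dS/dt = 784π cm²/s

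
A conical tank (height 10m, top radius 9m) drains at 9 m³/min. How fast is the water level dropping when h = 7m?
100/(441π) ≈ 0.07218 m/min

r/h = 9/10, so r = (9/10)h
V = (1/3)πr²h = (1/3)π((9/10)h)²h = (27/100)πh³
dV/dh = (81/100)πh²
dh/dt = (dV/dt)/(dV/dh) = -9/((81/100)π·7²) = -100/(441π) m/min
The level is dropping at 100/(441π) ≈ 0.07218 m/min.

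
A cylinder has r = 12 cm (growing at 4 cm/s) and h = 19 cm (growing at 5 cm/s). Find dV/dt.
2544π cm³/s

V = πr²h
dV/dt = 2πrh·dr/dt + πr²·dh/dt
= 2π(12)(19)(4) + π(12)²(5)
= 2544π cm³/s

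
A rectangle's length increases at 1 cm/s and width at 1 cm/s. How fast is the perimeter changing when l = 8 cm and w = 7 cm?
4 cm/s

P = 2(l + w)
dP/dt = 2(dl/dt + dw/dt) = 2(1 + 1) = 4 cm/s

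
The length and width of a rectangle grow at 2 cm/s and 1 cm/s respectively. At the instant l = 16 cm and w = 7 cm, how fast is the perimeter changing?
6 cm/s

P = 2(l + w)
dP/dt = 2(dl/dt + dw/dt) = 2(2 + 1) = 6 cm/s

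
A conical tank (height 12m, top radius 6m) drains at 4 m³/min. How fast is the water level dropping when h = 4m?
1/π ≈ 0.3183 m/min

r/h = 6/12, so r = (1/2)h
V = (1/3)πr²h = (1/3)π((1/2)h)²h = (1/12)πh³
dV/dh = (1/4)πh²
dh/dt = (dV/dt)/(dV/dh) = -4/((1/4)π·4²) = -1/π m/min
The level is dropping at 1/π ≈ 0.3183 m/min.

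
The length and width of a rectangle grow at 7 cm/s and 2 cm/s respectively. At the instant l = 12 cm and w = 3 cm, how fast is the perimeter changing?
18 cm/s

P = 2(l + w)
dP/dt = 2(dl/dt + dw/dt) = 2(7 + 2) = 18 cm/s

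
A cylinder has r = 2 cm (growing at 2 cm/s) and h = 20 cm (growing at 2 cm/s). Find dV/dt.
168π cm³/s

V = πr²h
dV/dt = 2πrh·dr/dt + πr²·dh/dt
= 2π(2)(20)(2) + π(2)²(2)
= 168π cm³/s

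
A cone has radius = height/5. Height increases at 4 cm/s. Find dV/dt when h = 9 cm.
324π/25 cm³/s

V = (1/3)π(h/5)²h = πh³/75
dV/dt = πh²/25 · 4
At h = 9: dV/dt = 324π/25 cm³/s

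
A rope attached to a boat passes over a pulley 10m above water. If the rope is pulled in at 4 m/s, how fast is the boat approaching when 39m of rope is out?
156√29/203 ≈ 4.138 m/s

rope² = x² + 10²
x = √(39² - 10²) = 7√29
dx/dt = (rope/x) · d(rope)/dt = (39/(7√29)) · (-4) = -156√29/203 m/s
The boat approaches at 156√29/203 ≈ 4.138 m/s.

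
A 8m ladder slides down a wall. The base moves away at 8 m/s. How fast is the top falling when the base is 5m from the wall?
40√39/39 ≈ 6.405 m/s

x² + y² = 8²
2x·dx/dt + 2y·dy/dt = 0
dy/dt = -x/y · dx/dt = -5/√39 · 8 = -40√39/39 m/s
The top is descending at 40√39/39 ≈ 6.405 m/s.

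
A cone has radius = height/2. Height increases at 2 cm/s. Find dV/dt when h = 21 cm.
441π/2 cm³/s

V = (1/3)π(h/2)²h = πh³/12
dV/dt = πh²/4 · 2
At h = 21: dV/dt = 441π/2 cm³/s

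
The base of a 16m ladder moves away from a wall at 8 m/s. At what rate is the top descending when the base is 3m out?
24√247/247 ≈ 1.527 m/s

x² + y² = 16²
2x·dx/dt + 2y·dy/dt = 0
dy/dt = -x/y · dx/dt = -3/√247 · 8 = -24√247/247 m/s
The top is descending at 24√247/247 ≈ 1.527 m/s.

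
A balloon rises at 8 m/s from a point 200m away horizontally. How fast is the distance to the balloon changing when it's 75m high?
24√73/73 ≈ 2.809 m/s

z² = 200² + y²
z = √(200² + 75²) = 25√73
dz/dt = y/z · dy/dt = 75/(25√73) · 8 = 24√73/73 ≈ 2.809 m/s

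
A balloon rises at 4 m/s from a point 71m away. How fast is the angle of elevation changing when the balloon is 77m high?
0.025889 rad/s

tan(θ) = y/71
sec²(θ) · dθ/dt = (1/71) · dy/dt
dθ/dt = cos²(θ)/71 · 4 = 71/(71² + 77²) · 4
dθ/dt = 0.025889 rad/s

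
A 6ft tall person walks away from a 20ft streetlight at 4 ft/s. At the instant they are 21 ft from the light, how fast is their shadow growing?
12/7 ft/s

By similar triangles: 20/(x+s) = 6/s
Solving: s = 6x/14
ds/dt = 6/14 · dx/dt = 3/7 · 4 = 12/7 ft/s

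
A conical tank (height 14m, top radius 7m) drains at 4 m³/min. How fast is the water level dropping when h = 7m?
16/(49π) ≈ 0.1039 m/min

r/h = 7/14, so r = (1/2)h
V = (1/3)πr²h = (1/3)π((1/2)h)²h = (1/12)πh³
dV/dh = (1/4)πh²
dh/dt = (dV/dt)/(dV/dh) = -4/((1/4)π·7²) = -16/(49π) m/min
The level is dropping at 16/(49π) ≈ 0.1039 m/min.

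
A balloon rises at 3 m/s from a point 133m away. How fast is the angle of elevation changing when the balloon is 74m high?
0.017224 rad/s

tan(θ) = y/133
sec²(θ) · dθ/dt = (1/133) · dy/dt
dθ/dt = cos²(θ)/133 · 3 = 133/(133² + 74²) · 3
dθ/dt = 0.017224 rad/s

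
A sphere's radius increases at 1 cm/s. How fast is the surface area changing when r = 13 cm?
104π cm²/s

S = 4πr²
dS/dt = dS/dr · dr/dt = 8πr · 1
At r = 13: dS/dt = 104π cm²/s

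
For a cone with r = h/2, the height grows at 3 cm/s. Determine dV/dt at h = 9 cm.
243π/4 cm³/s

V = (1/3)π(h/2)²h = πh³/12
dV/dt = πh²/4 · 3
At h = 9: dV/dt = 243π/4 cm³/s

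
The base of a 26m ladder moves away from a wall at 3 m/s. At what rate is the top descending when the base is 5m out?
5√651/217 ≈ 0.5879 m/s

x² + y² = 26²
2x·dx/dt + 2y·dy/dt = 0
dy/dt = -x/y · dx/dt = -5/√651 · 3 = -5√651/217 m/s
The top is descending at 5√651/217 ≈ 0.5879 m/s.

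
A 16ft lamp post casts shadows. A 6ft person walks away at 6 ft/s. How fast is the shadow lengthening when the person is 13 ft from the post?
18/5 ft/s

By similar triangles: 16/(x+s) = 6/s
Solving: s = 6x/10
ds/dt = 6/10 · dx/dt = 3/5 · 6 = 18/5 ft/s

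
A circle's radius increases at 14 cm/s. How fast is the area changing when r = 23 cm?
644π cm²/s

A = πr²
dA/dt = 2πr · dr/dt = 2π(23)(14) = 644π cm²/s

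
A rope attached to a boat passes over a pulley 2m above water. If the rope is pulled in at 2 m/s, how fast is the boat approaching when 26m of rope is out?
13√42/42 ≈ 2.006 m/s

rope² = x² + 2²
x = √(26² - 2²) = 4√42
dx/dt = (rope/x) · d(rope)/dt = (26/(4√42)) · (-2) = -13√42/42 m/s
The boat approaches at 13√42/42 ≈ 2.006 m/s.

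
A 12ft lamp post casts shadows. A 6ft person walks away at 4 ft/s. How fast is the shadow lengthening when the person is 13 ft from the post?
4 ft/s

By similar triangles: 12/(x+s) = 6/s
Solving: s = 6x/6
ds/dt = 6/6 · dx/dt = 1 · 4 = 4 ft/s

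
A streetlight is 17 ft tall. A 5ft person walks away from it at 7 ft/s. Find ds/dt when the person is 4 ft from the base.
35/12 ft/s

By similar triangles: 17/(x+s) = 5/s
Solving: s = 5x/12
ds/dt = 5/12 · dx/dt = 5/12 · 7 = 35/12 ft/s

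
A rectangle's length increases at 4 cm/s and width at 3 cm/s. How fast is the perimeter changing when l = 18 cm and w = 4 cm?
14 cm/s

P = 2(l + w)
dP/dt = 2(dl/dt + dw/dt) = 2(4 + 3) = 14 cm/s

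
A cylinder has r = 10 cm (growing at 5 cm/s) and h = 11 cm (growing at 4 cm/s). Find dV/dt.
1500π cm³/s

V = πr²h
dV/dt = 2πrh·dr/dt + πr²·dh/dt
= 2π(10)(11)(5) + π(10)²(4)
= 1500π cm³/s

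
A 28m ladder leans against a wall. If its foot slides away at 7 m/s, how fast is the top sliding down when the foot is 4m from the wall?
7√3/12 ≈ 1.01 m/s

x² + y² = 28²
2x·dx/dt + 2y·dy/dt = 0
dy/dt = -x/y · dx/dt = -4/(16√3) · 7 = -7√3/12 m/s
The top is descending at 7√3/12 ≈ 1.01 m/s.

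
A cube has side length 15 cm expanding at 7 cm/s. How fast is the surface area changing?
1260 cm²/s

A = 6s²
dA/dt = 12s · ds/dt = 12·15·7 = 1260 cm²/s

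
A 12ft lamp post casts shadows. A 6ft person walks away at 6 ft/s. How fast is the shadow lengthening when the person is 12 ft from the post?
6 ft/s

By similar triangles: 12/(x+s) = 6/s
Solving: s = 6x/6
ds/dt = 6/6 · dx/dt = 1 · 6 = 6 ft/s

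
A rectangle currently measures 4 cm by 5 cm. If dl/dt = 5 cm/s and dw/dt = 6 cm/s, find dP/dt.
22 cm/s

P = 2(l + w)
dP/dt = 2(dl/dt + dw/dt) = 2(5 + 6) = 22 cm/s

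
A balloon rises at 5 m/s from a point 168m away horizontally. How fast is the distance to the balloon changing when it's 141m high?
47√5345/1069 ≈ 3.214 m/s

z² = 168² + y²
z = √(168² + 141²) = 3√5345
dz/dt = y/z · dy/dt = 141/(3√5345) · 5 = 47√5345/1069 ≈ 3.214 m/s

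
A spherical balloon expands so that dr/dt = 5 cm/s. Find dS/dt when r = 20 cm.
800π cm²/s

S = 4πr²
dS/dt = dS/dr · dr/dt = 8πr · 5
At r = 20: dS/dt = 800π cm²/s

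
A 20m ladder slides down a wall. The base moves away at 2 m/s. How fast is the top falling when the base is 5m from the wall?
2√15/15 ≈ 0.5164 m/s

x² + y² = 20²
2x·dx/dt + 2y·dy/dt = 0
dy/dt = -x/y · dx/dt = -5/(5√15) · 2 = -2√15/15 m/s
The top is descending at 2√15/15 ≈ 0.5164 m/s.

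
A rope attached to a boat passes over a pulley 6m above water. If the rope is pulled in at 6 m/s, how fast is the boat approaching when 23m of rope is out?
138√493/493 ≈ 6.215 m/s

rope² = x² + 6²
x = √(23² - 6²) = √493
dx/dt = (rope/x) · d(rope)/dt = (23/√493) · (-6) = -138√493/493 m/s
The boat approaches at 138√493/493 ≈ 6.215 m/s.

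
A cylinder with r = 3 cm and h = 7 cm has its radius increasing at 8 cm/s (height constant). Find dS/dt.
208π cm²/s

S = 2πrh + 2πr² (lateral + bases)
dS/dt = (2πh + 4πr)·dr/dt = (2π·7 + 4π·3)·8
= 208π cm²/s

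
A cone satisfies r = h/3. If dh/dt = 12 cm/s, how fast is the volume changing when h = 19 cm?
1444π/3 cm³/s

V = (1/3)π(h/3)²h = πh³/27
dV/dt = πh²/9 · 12
At h = 19: dV/dt = 1444π/3 cm³/s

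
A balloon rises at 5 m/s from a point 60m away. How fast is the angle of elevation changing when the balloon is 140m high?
0.012931 rad/s

tan(θ) = y/60
sec²(θ) · dθ/dt = (1/60) · dy/dt
dθ/dt = cos²(θ)/60 · 5 = 60/(60² + 140²) · 5
dθ/dt = 0.012931 rad/s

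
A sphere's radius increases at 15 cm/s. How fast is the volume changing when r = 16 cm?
15360π cm³/s

V = (4/3)πr³
dV/dt = dV/dr · dr/dt = 4πr² · 15
At r = 16: dV/dt = 15360π cm³/s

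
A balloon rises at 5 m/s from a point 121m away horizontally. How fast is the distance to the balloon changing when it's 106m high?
530√25877/25877 ≈ 3.295 m/s

z² = 121² + y²
z = √(121² + 106²) = √25877
dz/dt = y/z · dy/dt = 106/√25877 · 5 = 530√25877/25877 ≈ 3.295 m/s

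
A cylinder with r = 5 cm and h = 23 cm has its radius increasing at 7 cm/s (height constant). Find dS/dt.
462π cm²/s

S = 2πrh + 2πr² (lateral + bases)
dS/dt = (2πh + 4πr)·dr/dt = (2π·23 + 4π·5)·7
= 462π cm²/s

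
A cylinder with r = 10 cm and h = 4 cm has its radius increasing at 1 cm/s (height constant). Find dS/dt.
48π cm²/s

S = 2πrh + 2πr² (lateral + bases)
dS/dt = (2πh + 4πr)·dr/dt = (2π·4 + 4π·10)·1
= 48π cm²/s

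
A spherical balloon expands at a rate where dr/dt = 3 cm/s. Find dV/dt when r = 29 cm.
10092π cm³/s

V = (4/3)πr³
dV/dt = dV/dr · dr/dt = 4πr² · 3
At r = 29: dV/dt = 10092π cm³/s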